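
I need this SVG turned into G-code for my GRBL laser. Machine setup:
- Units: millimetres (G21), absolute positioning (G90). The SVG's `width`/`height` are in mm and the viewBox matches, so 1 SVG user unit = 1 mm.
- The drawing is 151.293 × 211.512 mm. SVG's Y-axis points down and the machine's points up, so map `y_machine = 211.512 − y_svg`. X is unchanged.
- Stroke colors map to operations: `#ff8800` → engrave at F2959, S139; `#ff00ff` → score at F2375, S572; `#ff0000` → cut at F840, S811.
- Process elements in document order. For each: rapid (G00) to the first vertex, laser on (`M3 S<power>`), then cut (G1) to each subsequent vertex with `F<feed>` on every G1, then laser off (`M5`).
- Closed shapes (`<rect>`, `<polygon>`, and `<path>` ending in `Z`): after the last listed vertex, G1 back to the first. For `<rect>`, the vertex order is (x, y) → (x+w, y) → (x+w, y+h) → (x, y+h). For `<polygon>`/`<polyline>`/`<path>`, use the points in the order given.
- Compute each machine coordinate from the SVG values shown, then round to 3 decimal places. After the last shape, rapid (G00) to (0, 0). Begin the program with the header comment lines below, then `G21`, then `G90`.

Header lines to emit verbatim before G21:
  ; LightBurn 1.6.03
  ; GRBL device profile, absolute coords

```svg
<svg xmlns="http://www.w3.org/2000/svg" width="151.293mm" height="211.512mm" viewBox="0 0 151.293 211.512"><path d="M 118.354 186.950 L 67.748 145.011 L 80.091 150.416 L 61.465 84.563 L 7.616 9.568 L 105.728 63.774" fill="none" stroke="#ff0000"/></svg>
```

; LightBurn 1.6.03
; GRBL device profile, absolute coords
G21
G90
G00 X118.354 Y24.562
M3 S811
G1 X67.748 Y66.501 F840
G1 X80.091 Y61.096 F840
G1 X61.465 Y126.949 F840
G1 X7.616 Y201.944 F840
G1 X105.728 Y147.738 F840
M5
G00 X0.000 Y0.000

1 u = 1 mm; y_m = 211.512 − y.

[1] `<path>` open polyline, #ff0000→cut S811 F840: (118.354,24.562) → (67.748,66.501) → (80.091,61.096) → (61.465,126.949) → (7.616,201.944) → (105.728,147.738)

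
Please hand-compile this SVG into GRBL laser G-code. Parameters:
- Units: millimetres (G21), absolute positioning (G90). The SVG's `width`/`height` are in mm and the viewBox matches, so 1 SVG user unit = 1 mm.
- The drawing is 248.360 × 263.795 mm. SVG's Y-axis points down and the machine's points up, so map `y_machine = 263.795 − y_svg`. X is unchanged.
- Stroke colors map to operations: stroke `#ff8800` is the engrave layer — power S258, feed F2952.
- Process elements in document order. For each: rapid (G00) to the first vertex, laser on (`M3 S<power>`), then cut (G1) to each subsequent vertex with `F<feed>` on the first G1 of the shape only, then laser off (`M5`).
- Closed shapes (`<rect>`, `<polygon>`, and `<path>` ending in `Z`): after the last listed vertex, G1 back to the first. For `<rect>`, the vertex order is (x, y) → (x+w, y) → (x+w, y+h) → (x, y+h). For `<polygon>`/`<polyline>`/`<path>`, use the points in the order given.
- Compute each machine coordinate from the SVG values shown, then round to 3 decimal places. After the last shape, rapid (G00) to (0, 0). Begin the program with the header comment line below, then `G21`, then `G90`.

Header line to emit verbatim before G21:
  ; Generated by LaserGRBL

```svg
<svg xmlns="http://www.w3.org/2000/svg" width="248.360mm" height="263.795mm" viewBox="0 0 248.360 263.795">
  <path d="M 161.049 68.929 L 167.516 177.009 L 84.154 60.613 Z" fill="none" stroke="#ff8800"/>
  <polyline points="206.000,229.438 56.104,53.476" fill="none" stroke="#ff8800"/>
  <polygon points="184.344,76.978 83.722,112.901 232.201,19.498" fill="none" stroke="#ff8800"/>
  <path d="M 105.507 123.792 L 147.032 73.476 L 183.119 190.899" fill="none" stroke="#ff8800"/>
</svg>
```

Since the viewBox matches the mm dimensions, user units are millimetres directly. The only transform is the Y-flip y_m = 263.795 − y_svg.

Shape 1 is a closed polygon drawn with `<path>`. Its stroke #ff8800 means engrave at S258, F2952. After flipping Y the toolpath is (161.049,194.866) → (167.516,86.786) → (84.154,203.182) → (161.049,194.866), returning to the start.

Shape 2 is a line segment drawn with `<polyline>`. Its stroke #ff8800 means engrave at S258, F2952. After flipping Y the toolpath is (206.000,34.357) → (56.104,210.319).

Shape 3 is a closed polygon drawn with `<polygon>`. Its stroke #ff8800 means engrave at S258, F2952. After flipping Y the toolpath is (184.344,186.817) → (83.722,150.894) → (232.201,244.297) → (184.344,186.817), returning to the start.

Shape 4 is a open polyline drawn with `<path>`. Its stroke #ff8800 means engrave at S258, F2952. After flipping Y the toolpath is (105.507,140.003) → (147.032,190.319) → (183.119,72.896).

; Generated by LaserGRBL
G21
G90
G00 X161.049 Y194.866
M3 S258
G1 X167.516 Y86.786 F2952
G1 X84.154 Y203.182
G1 X161.049 Y194.866
M5
G00 X206.000 Y34.357
M3 S258
G1 X56.104 Y210.319 F2952
M5
G00 X184.344 Y186.817
M3 S258
G1 X83.722 Y150.894 F2952
G1 X232.201 Y244.297
G1 X184.344 Y186.817
M5
G00 X105.507 Y140.003
M3 S258
G1 X147.032 Y190.319 F2952
G1 X183.119 Y72.896
M5
G00 X0.000 Y0.000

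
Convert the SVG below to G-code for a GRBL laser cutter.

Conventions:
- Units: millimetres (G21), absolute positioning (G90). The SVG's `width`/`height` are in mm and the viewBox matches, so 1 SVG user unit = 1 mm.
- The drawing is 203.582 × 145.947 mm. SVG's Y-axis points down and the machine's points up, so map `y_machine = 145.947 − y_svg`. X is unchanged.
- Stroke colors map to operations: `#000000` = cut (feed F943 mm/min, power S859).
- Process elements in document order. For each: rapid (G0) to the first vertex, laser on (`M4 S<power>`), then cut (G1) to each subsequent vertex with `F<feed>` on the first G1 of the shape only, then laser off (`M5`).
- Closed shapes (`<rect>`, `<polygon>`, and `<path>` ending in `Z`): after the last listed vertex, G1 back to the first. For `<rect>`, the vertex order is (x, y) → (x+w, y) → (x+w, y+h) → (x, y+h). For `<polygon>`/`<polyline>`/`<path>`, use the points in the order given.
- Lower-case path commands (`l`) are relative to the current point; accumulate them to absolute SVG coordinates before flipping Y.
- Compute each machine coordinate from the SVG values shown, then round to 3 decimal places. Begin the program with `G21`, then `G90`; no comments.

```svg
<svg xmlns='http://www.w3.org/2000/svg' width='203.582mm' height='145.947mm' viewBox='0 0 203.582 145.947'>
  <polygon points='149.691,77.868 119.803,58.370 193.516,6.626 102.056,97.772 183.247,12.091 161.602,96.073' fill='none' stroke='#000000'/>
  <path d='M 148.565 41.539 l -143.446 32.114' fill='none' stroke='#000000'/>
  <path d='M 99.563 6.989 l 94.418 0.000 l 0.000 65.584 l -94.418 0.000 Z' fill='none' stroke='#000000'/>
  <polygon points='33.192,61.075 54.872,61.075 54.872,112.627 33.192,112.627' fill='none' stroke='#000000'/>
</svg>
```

G21
G90
G0 X149.691 Y68.079
M4 S859
G1 X119.803 Y87.577 F943
G1 X193.516 Y139.321
G1 X102.056 Y48.175
G1 X183.247 Y133.856
G1 X161.602 Y49.874
G1 X149.691 Y68.079
M5
G0 X148.565 Y104.408
M4 S859
G1 X5.119 Y72.294 F943
M5
G0 X99.563 Y138.958
M4 S859
G1 X193.981 Y138.958 F943
G1 X193.981 Y73.374
G1 X99.563 Y73.374
G1 X99.563 Y138.958
M5
G0 X33.192 Y84.872
M4 S859
G1 X54.872 Y84.872 F943
G1 X54.872 Y33.320
G1 X33.192 Y33.320
G1 X33.192 Y84.872
M5

1 u = 1 mm; y_m = 145.947 − y.

[1] `<polygon>` closed polygon, #000000→cut S859 F943: (149.691,68.079) → (119.803,87.577) → (193.516,139.321) → (102.056,48.175) → (183.247,133.856) → (161.602,49.874) → (149.691,68.079) (closed)

[2] `<path>` line segment, #000000→cut S859 F943: (148.565,104.408) → (5.119,72.294)

[3] `<path>` rectangle, #000000→cut S859 F943: (99.563,138.958) → (193.981,138.958) → (193.981,73.374) → (99.563,73.374) → (99.563,138.958) (closed)

[4] `<polygon>` rectangle, #000000→cut S859 F943: (33.192,84.872) → (54.872,84.872) → (54.872,33.320) → (33.192,33.320) → (33.192,84.872) (closed)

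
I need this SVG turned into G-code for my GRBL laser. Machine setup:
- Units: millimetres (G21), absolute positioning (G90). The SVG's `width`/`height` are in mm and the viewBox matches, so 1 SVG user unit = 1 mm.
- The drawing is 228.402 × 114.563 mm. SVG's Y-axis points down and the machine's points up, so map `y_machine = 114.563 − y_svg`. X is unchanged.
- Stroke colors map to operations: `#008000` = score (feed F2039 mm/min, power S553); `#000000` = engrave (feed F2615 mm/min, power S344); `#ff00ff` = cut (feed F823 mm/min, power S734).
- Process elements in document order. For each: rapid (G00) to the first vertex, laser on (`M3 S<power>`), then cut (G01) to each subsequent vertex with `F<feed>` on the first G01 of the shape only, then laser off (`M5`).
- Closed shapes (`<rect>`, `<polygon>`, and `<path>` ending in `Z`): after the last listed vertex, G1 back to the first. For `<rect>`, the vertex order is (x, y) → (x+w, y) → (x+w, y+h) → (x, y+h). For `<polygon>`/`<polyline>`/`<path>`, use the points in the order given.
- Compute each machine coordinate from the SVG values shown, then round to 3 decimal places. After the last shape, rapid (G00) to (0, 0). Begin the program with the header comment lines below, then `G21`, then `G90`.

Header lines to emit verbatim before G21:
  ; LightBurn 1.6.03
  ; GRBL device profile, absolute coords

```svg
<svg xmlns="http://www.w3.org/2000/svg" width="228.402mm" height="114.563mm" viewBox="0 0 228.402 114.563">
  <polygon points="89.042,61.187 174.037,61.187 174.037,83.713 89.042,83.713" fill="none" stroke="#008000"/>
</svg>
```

1 u = 1 mm; y_m = 114.563 − y.

[1] `<polygon>` rectangle, #008000→score S553 F2039: (89.042,53.376) → (174.037,53.376) → (174.037,30.850) → (89.042,30.850) → (89.042,53.376) (closed)

; LightBurn 1.6.03
; GRBL device profile, absolute coords
G21
G90
G00 X89.042 Y53.376
M3 S553
G01 X174.037 Y53.376 F2039
G01 X174.037 Y30.850
G01 X89.042 Y30.850
G01 X89.042 Y53.376
M5
G00 X0.000 Y0.000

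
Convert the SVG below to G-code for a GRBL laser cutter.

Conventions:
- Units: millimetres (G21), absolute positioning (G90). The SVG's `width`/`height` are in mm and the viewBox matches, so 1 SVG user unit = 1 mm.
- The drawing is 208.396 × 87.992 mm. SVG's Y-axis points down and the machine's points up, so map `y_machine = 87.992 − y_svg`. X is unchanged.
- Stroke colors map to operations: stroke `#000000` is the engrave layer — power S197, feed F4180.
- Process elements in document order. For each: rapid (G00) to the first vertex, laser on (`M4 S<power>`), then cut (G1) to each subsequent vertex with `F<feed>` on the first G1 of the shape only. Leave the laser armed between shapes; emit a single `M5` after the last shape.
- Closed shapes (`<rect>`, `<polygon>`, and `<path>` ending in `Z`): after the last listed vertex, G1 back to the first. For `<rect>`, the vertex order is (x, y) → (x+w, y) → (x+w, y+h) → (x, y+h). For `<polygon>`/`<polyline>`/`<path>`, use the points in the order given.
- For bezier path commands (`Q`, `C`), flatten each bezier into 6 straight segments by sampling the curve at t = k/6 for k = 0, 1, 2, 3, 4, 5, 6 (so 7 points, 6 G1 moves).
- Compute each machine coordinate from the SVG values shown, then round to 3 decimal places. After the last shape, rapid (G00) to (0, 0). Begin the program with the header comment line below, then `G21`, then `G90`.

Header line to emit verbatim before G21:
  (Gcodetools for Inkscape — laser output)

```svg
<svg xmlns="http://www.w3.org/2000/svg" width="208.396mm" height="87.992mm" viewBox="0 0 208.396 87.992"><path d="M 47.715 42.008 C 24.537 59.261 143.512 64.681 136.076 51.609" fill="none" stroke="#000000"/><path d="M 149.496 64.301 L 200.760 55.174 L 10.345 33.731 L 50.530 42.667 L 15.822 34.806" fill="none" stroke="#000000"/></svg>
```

Since the viewBox matches the mm dimensions, user units are millimetres directly. The only transform is the Y-flip y_m = 87.992 − y_svg.

Shape 1 is a cubic bezier drawn with `<path>`. Its stroke #000000 means engrave at S197, F4180. After flipping Y the toolpath is (47.715,45.984) → (46.729,38.374) → (61.975,32.922) → (85.992,29.812) → (111.322,29.228) → (130.503,31.357) → (136.076,36.383).

Shape 2 is a open polyline drawn with `<path>`. Its stroke #000000 means engrave at S197, F4180. After flipping Y the toolpath is (149.496,23.691) → (200.760,32.818) → (10.345,54.261) → (50.530,45.325) → (15.822,53.186).

(Gcodetools for Inkscape — laser output)
G21
G90
G00 X47.715 Y45.984
M4 S197
G1 X46.729 Y38.374 F4180
G1 X61.975 Y32.922
G1 X85.992 Y29.812
G1 X111.322 Y29.228
G1 X130.503 Y31.357
G1 X136.076 Y36.383
G00 X149.496 Y23.691
M4 S197
G1 X200.760 Y32.818 F4180
G1 X10.345 Y54.261
G1 X50.530 Y45.325
G1 X15.822 Y53.186
M5
G00 X0.000 Y0.000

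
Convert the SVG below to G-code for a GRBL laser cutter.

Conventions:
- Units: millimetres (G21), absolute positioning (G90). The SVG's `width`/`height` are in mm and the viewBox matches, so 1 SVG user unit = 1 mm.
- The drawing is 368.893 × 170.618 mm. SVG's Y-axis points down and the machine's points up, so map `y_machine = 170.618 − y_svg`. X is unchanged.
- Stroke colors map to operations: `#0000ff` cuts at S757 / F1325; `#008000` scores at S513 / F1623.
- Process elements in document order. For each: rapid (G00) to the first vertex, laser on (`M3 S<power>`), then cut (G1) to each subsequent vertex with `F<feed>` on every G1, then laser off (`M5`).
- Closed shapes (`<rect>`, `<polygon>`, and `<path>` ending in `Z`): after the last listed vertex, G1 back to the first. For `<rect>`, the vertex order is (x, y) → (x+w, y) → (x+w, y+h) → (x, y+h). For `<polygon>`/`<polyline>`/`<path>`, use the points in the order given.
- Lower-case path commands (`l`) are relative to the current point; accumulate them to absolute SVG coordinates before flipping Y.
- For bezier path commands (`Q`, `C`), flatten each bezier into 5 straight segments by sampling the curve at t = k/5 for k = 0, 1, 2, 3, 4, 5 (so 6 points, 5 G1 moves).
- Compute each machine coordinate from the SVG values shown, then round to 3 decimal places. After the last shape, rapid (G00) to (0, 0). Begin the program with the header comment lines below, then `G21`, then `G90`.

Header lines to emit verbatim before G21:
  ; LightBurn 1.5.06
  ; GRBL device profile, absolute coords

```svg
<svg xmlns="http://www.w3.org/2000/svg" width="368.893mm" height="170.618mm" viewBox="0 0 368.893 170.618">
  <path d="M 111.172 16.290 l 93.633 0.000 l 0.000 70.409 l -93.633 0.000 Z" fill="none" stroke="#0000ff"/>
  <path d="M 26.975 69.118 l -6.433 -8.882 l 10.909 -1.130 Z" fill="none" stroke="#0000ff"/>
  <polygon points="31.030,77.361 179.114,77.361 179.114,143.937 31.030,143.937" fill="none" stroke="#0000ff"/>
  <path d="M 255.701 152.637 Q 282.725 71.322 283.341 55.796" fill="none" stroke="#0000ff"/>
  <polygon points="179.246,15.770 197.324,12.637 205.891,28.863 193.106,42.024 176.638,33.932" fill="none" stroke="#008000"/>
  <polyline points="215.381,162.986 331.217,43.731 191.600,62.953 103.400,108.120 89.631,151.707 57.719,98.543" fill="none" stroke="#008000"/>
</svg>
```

; LightBurn 1.5.06
; GRBL device profile, absolute coords
G21
G90
G00 X111.172 Y154.328
M3 S757
G1 X204.805 Y154.328 F1325
G1 X204.805 Y83.919 F1325
G1 X111.172 Y83.919 F1325
G1 X111.172 Y154.328 F1325
M5
G00 X26.975 Y101.500
M3 S757
G1 X20.542 Y110.382 F1325
G1 X31.451 Y111.512 F1325
G1 X26.975 Y101.500 F1325
M5
G00 X31.030 Y93.257
M3 S757
G1 X179.114 Y93.257 F1325
G1 X179.114 Y26.681 F1325
G1 X31.030 Y26.681 F1325
G1 X31.030 Y93.257 F1325
M5
G00 X255.701 Y17.981
M3 S757
G1 X265.454 Y47.875 F1325
G1 X273.095 Y72.507 F1325
G1 X278.623 Y91.875 F1325
G1 X282.038 Y105.980 F1325
G1 X283.341 Y114.822 F1325
M5
G00 X179.246 Y154.848
M3 S513
G1 X197.324 Y157.981 F1623
G1 X205.891 Y141.755 F1623
G1 X193.106 Y128.594 F1623
G1 X176.638 Y136.686 F1623
G1 X179.246 Y154.848 F1623
M5
G00 X215.381 Y7.632
M3 S513
G1 X331.217 Y126.887 F1623
G1 X191.600 Y107.665 F1623
G1 X103.400 Y62.498 F1623
G1 X89.631 Y18.911 F1623
G1 X57.719 Y72.075 F1623
M5
G00 X0.000 Y0.000

Since the viewBox matches the mm dimensions, user units are millimetres directly. The only transform is the Y-flip y_m = 170.618 − y_svg.

Shape 1 is a rectangle drawn with `<path>`. Its stroke #0000ff means cut at S757, F1325. After flipping Y the toolpath is (111.172,154.328) → (204.805,154.328) → (204.805,83.919) → (111.172,83.919) → (111.172,154.328), returning to the start.

Shape 2 is a regular polygon drawn with `<path>`. Its stroke #0000ff means cut at S757, F1325. After flipping Y the toolpath is (26.975,101.500) → (20.542,110.382) → (31.451,111.512) → (26.975,101.500), returning to the start.

Shape 3 is a rectangle drawn with `<polygon>`. Its stroke #0000ff means cut at S757, F1325. After flipping Y the toolpath is (31.030,93.257) → (179.114,93.257) → (179.114,26.681) → (31.030,26.681) → (31.030,93.257), returning to the start.

Shape 4 is a quadratic bezier drawn with `<path>`. Its stroke #0000ff means cut at S757, F1325. After flipping Y the toolpath is (255.701,17.981) → (265.454,47.875) → (273.095,72.507) → (278.623,91.875) → (282.038,105.980) → (283.341,114.822).

Shape 5 is a regular polygon drawn with `<polygon>`. Its stroke #008000 means score at S513, F1623. After flipping Y the toolpath is (179.246,154.848) → (197.324,157.981) → (205.891,141.755) → (193.106,128.594) → (176.638,136.686) → (179.246,154.848), returning to the start.

Shape 6 is a open polyline drawn with `<polyline>`. Its stroke #008000 means score at S513, F1623. After flipping Y the toolpath is (215.381,7.632) → (331.217,126.887) → (191.600,107.665) → (103.400,62.498) → (89.631,18.911) → (57.719,72.075).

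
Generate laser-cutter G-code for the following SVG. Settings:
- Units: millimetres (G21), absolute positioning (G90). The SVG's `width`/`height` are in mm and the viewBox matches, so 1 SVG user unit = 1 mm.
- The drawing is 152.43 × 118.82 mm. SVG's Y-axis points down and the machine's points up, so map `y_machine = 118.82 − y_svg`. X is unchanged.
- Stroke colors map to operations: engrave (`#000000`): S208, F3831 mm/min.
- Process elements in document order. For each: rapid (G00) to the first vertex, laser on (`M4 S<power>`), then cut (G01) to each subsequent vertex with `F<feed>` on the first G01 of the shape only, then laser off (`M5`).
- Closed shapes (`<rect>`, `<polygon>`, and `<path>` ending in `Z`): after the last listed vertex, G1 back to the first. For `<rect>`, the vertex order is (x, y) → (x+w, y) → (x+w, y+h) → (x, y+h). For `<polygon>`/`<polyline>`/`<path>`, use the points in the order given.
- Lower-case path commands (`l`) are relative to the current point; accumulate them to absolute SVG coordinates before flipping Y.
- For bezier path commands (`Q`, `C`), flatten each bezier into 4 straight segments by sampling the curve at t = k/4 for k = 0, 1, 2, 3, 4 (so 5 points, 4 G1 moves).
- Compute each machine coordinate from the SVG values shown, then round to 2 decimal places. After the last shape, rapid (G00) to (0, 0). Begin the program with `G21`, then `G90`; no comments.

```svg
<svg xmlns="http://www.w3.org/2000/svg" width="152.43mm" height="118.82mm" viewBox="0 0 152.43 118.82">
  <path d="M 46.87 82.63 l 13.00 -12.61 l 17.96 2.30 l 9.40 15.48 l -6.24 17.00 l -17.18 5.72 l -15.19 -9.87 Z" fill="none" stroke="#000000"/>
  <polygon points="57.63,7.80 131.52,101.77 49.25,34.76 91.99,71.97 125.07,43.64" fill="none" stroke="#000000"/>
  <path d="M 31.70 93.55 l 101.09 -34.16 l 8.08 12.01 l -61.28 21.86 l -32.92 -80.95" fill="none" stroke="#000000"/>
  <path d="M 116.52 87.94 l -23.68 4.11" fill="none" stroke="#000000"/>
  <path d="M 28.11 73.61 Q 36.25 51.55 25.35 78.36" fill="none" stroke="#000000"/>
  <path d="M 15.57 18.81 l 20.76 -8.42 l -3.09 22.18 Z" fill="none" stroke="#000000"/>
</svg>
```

G21
G90
G00 X46.87 Y36.19
M4 S208
G01 X59.87 Y48.80 F3831
G01 X77.83 Y46.50
G01 X87.23 Y31.02
G01 X80.99 Y14.02
G01 X63.81 Y8.30
G01 X48.62 Y18.17
G01 X46.87 Y36.19
M5
G00 X57.63 Y111.02
M4 S208
G01 X131.52 Y17.05 F3831
G01 X49.25 Y84.06
G01 X91.99 Y46.85
G01 X125.07 Y75.18
G01 X57.63 Y111.02
M5
G00 X31.70 Y25.27
M4 S208
G01 X132.79 Y59.43 F3831
G01 X140.87 Y47.42
G01 X79.59 Y25.56
G01 X46.67 Y106.51
M5
G00 X116.52 Y30.88
M4 S208
G01 X92.84 Y26.77 F3831
M5
G00 X28.11 Y45.21
M4 S208
G01 X30.99 Y53.19 F3831
G01 X31.49 Y55.05
G01 X29.61 Y50.81
G01 X25.35 Y40.46
M5
G00 X15.57 Y100.01
M4 S208
G01 X36.33 Y108.43 F3831
G01 X33.24 Y86.25
G01 X15.57 Y100.01
M5
G00 X0.00 Y0.00

1 u = 1 mm; y_m = 118.82 − y.

[1] `<path>` regular polygon, #000000→engrave S208 F3831: (46.87,36.19) → (59.87,48.80) → (77.83,46.50) → (87.23,31.02) → (80.99,14.02) → (63.81,8.30) → (48.62,18.17) → (46.87,36.19) (closed)

[2] `<polygon>` closed polygon, #000000→engrave S208 F3831: (57.63,111.02) → (131.52,17.05) → (49.25,84.06) → (91.99,46.85) → (125.07,75.18) → (57.63,111.02) (closed)

[3] `<path>` open polyline, #000000→engrave S208 F3831: (31.70,25.27) → (132.79,59.43) → (140.87,47.42) → (79.59,25.56) → (46.67,106.51)

[4] `<path>` line segment, #000000→engrave S208 F3831: (116.52,30.88) → (92.84,26.77)

[5] `<path>` quadratic bezier, #000000→engrave S208 F3831: (28.11,45.21) → (30.99,53.19) → (31.49,55.05) → (29.61,50.81) → (25.35,40.46)

[6] `<path>` regular polygon, #000000→engrave S208 F3831: (15.57,100.01) → (36.33,108.43) → (33.24,86.25) → (15.57,100.01) (closed)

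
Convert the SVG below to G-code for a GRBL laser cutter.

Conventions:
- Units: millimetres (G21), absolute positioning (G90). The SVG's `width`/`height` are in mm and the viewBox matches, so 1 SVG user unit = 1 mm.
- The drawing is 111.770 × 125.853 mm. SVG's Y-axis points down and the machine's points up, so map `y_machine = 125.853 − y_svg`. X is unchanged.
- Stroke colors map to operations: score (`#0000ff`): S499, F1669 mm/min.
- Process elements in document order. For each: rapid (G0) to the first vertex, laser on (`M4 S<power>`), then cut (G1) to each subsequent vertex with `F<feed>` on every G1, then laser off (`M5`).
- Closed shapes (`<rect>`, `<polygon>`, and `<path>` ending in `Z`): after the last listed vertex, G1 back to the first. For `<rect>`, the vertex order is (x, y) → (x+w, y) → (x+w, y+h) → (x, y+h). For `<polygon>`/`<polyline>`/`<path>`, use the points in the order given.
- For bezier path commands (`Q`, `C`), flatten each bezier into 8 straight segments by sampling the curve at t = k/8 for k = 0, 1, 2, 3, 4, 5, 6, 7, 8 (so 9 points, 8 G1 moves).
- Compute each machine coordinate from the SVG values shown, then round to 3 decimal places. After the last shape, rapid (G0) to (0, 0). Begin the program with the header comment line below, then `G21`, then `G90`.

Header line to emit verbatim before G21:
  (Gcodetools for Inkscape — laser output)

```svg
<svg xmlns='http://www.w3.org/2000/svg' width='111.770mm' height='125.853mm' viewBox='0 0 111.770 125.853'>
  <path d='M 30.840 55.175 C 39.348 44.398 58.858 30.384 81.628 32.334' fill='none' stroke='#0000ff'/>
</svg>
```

1 u = 1 mm; y_m = 125.853 − y.

[1] `<path>` cubic bezier, #0000ff→score S499 F1669: (30.840,70.678) → (34.531,74.834) → (39.163,79.068) → (44.645,83.155) → (50.886,86.871) → (57.795,89.990) → (65.283,92.288) → (73.257,93.539) → (81.628,93.519)

(Gcodetools for Inkscape — laser output)
G21
G90
G0 X30.840 Y70.678
M4 S499
G1 X34.531 Y74.834 F1669
G1 X39.163 Y79.068 F1669
G1 X44.645 Y83.155 F1669
G1 X50.886 Y86.871 F1669
G1 X57.795 Y89.990 F1669
G1 X65.283 Y92.288 F1669
G1 X73.257 Y93.539 F1669
G1 X81.628 Y93.519 F1669
M5
G0 X0.000 Y0.000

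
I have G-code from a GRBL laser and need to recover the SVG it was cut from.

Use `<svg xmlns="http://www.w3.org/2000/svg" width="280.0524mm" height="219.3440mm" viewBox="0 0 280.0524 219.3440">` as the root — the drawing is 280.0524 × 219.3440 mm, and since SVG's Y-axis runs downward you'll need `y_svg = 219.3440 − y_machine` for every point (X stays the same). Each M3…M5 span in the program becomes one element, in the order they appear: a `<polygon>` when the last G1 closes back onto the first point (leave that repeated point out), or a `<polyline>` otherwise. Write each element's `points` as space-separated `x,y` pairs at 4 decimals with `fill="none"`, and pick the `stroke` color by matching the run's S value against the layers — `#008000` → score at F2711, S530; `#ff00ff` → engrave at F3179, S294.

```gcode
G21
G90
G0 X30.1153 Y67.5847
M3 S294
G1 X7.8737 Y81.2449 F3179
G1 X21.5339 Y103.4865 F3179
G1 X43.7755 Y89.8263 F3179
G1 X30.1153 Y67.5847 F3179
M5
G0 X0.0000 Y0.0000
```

Machine Y-up, SVG Y-down with viewBox height 219.3440, so y_svg = 219.3440 − y_machine; X carries over. Every run uses S294, so all elements get stroke `#ff00ff` (engrave).

Run 1: The run returns to its start, so emit a `<polygon>` with points (Y-flipped): 30.1153,151.7593 7.8737,138.0991 21.5339,115.8575 43.7755,129.5177.

<svg xmlns="http://www.w3.org/2000/svg" width="280.0524mm" height="219.3440mm" viewBox="0 0 280.0524 219.3440">
  <polygon points="30.1153,151.7593 7.8737,138.0991 21.5339,115.8575 43.7755,129.5177" fill="none" stroke="#ff00ff"/>
</svg>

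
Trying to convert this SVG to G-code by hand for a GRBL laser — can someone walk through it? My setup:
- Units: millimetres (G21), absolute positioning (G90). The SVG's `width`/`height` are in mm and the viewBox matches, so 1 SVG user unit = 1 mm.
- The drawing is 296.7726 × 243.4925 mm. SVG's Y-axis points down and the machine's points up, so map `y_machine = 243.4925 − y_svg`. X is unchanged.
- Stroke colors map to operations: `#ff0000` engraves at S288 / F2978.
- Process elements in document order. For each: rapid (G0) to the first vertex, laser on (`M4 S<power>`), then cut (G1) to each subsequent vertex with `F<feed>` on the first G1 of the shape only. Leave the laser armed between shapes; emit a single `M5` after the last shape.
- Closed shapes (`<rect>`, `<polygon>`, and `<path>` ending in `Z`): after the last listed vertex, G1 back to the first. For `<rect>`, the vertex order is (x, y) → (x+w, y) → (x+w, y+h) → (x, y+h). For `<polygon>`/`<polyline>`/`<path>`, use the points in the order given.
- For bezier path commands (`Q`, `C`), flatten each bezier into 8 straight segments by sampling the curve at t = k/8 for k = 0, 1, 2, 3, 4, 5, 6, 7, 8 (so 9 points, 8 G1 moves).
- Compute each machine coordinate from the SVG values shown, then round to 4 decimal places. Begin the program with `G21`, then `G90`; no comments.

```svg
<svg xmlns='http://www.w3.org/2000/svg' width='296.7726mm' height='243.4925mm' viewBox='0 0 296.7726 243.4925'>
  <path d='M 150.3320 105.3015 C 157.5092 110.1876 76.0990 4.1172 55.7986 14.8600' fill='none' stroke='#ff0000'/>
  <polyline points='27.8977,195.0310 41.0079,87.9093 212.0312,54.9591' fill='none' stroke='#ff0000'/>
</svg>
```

G21
G90
G0 X150.3320 Y138.1910
M4 S288
G1 X149.1633 Y141.1149 F2978
G1 X141.4438 Y151.7719
G1 X128.9277 Y167.4926
G1 X113.3694 Y185.6080
G1 X96.5231 Y203.4489
G1 X80.1430 Y218.3460
G1 X65.9834 Y227.6303
G1 X55.7986 Y228.6325
G0 X27.8977 Y48.4615
M4 S288
G1 X41.0079 Y155.5832 F2978
G1 X212.0312 Y188.5334
M5

viewBox `0 0 296.7726 243.4925` with mm width/height → 1 unit = 1 mm. Flip: y_m = 243.4925 − y_svg.

**Shape 1** — `<path>` cubic bezier, stroke `#ff0000` → engrave (S288, F2978). Control points (SVG): P0=(150.3320,105.3015), P1=(157.5092,110.1876), P2=(76.0990,4.1172), P3=(55.7986,14.8600); sampled at t=k/8. Machine vertices: (150.3320,138.1910) → (149.1633,141.1149) → (141.4438,151.7719) → (128.9277,167.4926) → (113.3694,185.6080) → (96.5231,203.4489) → (80.1430,218.3460) → (65.9834,227.6303) → (55.7986,228.6325). Open path.

**Shape 2** — `<polyline>` open polyline, stroke `#ff0000` → engrave (S288, F2978). Machine vertices: (27.8977,48.4615) → (41.0079,155.5832) → (212.0312,188.5334). Open path.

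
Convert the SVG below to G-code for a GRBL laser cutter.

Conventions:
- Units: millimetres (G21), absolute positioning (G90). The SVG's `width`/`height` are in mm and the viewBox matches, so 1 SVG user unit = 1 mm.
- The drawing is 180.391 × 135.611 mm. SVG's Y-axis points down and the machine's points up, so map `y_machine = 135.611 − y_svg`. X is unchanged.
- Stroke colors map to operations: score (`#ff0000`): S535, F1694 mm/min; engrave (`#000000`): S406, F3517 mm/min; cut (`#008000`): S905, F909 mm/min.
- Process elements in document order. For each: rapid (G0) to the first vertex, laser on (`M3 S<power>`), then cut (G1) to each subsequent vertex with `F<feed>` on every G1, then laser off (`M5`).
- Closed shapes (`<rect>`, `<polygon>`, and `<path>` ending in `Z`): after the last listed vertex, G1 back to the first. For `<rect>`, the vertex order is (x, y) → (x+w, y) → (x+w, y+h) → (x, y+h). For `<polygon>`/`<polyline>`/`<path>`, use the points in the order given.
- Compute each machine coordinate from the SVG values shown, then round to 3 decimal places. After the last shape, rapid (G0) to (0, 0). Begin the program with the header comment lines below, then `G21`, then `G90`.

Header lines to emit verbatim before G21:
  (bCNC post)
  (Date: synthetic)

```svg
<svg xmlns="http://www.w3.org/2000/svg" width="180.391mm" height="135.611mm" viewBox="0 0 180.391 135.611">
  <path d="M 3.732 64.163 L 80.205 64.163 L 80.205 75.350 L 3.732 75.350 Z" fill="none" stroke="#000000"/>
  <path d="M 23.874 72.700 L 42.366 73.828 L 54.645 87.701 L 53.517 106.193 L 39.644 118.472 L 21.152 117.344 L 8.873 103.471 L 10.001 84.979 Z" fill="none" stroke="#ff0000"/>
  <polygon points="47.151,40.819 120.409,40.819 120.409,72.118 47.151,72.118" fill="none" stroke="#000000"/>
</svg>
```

(bCNC post)
(Date: synthetic)
G21
G90
G0 X3.732 Y71.448
M3 S406
G1 X80.205 Y71.448 F3517
G1 X80.205 Y60.261 F3517
G1 X3.732 Y60.261 F3517
G1 X3.732 Y71.448 F3517
M5
G0 X23.874 Y62.911
M3 S535
G1 X42.366 Y61.783 F1694
G1 X54.645 Y47.910 F1694
G1 X53.517 Y29.418 F1694
G1 X39.644 Y17.139 F1694
G1 X21.152 Y18.267 F1694
G1 X8.873 Y32.140 F1694
G1 X10.001 Y50.632 F1694
G1 X23.874 Y62.911 F1694
M5
G0 X47.151 Y94.792
M3 S406
G1 X120.409 Y94.792 F3517
G1 X120.409 Y63.493 F3517
G1 X47.151 Y63.493 F3517
G1 X47.151 Y94.792 F3517
M5
G0 X0.000 Y0.000

viewBox `0 0 180.391 135.611` with mm width/height → 1 unit = 1 mm. Flip: y_m = 135.611 − y_svg.

**Shape 1** — `<path>` rectangle, stroke `#000000` → engrave (S406, F3517). Machine vertices: (3.732,71.448) → (80.205,71.448) → (80.205,60.261) → (3.732,60.261) → (3.732,71.448). Closed: final G1 returns to the first vertex.

**Shape 2** — `<path>` regular polygon, stroke `#ff0000` → score (S535, F1694). Machine vertices: (23.874,62.911) → (42.366,61.783) → (54.645,47.910) → (53.517,29.418) → (39.644,17.139) → (21.152,18.267) → (8.873,32.140) → (10.001,50.632) → (23.874,62.911). Closed: final G1 returns to the first vertex.

**Shape 3** — `<polygon>` rectangle, stroke `#000000` → engrave (S406, F3517). Machine vertices: (47.151,94.792) → (120.409,94.792) → (120.409,63.493) → (47.151,63.493) → (47.151,94.792). Closed: final G1 returns to the first vertex.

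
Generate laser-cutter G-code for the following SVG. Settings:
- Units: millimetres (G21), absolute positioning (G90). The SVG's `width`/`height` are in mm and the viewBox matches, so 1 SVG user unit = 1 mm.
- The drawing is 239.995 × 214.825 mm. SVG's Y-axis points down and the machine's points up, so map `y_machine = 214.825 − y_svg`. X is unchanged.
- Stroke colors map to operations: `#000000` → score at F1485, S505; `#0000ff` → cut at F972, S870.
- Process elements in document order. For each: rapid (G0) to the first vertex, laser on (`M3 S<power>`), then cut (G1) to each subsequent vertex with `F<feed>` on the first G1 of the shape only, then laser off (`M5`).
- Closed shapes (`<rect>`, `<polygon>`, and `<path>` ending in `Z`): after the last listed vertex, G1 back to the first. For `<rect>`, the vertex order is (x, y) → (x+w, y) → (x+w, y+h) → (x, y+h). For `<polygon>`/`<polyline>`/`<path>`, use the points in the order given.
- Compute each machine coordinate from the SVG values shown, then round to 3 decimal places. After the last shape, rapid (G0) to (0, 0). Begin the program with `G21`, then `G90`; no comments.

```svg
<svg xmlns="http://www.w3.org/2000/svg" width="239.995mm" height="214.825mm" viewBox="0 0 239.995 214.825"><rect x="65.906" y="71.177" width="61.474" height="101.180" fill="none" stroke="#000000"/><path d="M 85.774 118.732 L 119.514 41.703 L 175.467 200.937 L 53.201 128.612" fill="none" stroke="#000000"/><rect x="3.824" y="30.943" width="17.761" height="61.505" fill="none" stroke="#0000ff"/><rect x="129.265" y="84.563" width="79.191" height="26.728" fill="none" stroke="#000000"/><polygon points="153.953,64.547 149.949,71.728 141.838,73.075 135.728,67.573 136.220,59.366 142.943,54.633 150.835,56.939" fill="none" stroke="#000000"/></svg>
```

1 u = 1 mm; y_m = 214.825 − y.

[1] `<rect>` rectangle, #000000→score S505 F1485: (65.906,143.648) → (127.380,143.648) → (127.380,42.468) → (65.906,42.468) → (65.906,143.648) (closed)

[2] `<path>` open polyline, #000000→score S505 F1485: (85.774,96.093) → (119.514,173.122) → (175.467,13.888) → (53.201,86.213)

[3] `<rect>` rectangle, #0000ff→cut S870 F972: (3.824,183.882) → (21.585,183.882) → (21.585,122.377) → (3.824,122.377) → (3.824,183.882) (closed)

[4] `<rect>` rectangle, #000000→score S505 F1485: (129.265,130.262) → (208.456,130.262) → (208.456,103.534) → (129.265,103.534) → (129.265,130.262) (closed)

[5] `<polygon>` regular polygon, #000000→score S505 F1485: (153.953,150.278) → (149.949,143.097) → (141.838,141.750) → (135.728,147.252) → (136.220,155.459) → (142.943,160.192) → (150.835,157.886) → (153.953,150.278) (closed)

G21
G90
G0 X65.906 Y143.648
M3 S505
G1 X127.380 Y143.648 F1485
G1 X127.380 Y42.468
G1 X65.906 Y42.468
G1 X65.906 Y143.648
M5
G0 X85.774 Y96.093
M3 S505
G1 X119.514 Y173.122 F1485
G1 X175.467 Y13.888
G1 X53.201 Y86.213
M5
G0 X3.824 Y183.882
M3 S870
G1 X21.585 Y183.882 F972
G1 X21.585 Y122.377
G1 X3.824 Y122.377
G1 X3.824 Y183.882
M5
G0 X129.265 Y130.262
M3 S505
G1 X208.456 Y130.262 F1485
G1 X208.456 Y103.534
G1 X129.265 Y103.534
G1 X129.265 Y130.262
M5
G0 X153.953 Y150.278
M3 S505
G1 X149.949 Y143.097 F1485
G1 X141.838 Y141.750
G1 X135.728 Y147.252
G1 X136.220 Y155.459
G1 X142.943 Y160.192
G1 X150.835 Y157.886
G1 X153.953 Y150.278
M5
G0 X0.000 Y0.000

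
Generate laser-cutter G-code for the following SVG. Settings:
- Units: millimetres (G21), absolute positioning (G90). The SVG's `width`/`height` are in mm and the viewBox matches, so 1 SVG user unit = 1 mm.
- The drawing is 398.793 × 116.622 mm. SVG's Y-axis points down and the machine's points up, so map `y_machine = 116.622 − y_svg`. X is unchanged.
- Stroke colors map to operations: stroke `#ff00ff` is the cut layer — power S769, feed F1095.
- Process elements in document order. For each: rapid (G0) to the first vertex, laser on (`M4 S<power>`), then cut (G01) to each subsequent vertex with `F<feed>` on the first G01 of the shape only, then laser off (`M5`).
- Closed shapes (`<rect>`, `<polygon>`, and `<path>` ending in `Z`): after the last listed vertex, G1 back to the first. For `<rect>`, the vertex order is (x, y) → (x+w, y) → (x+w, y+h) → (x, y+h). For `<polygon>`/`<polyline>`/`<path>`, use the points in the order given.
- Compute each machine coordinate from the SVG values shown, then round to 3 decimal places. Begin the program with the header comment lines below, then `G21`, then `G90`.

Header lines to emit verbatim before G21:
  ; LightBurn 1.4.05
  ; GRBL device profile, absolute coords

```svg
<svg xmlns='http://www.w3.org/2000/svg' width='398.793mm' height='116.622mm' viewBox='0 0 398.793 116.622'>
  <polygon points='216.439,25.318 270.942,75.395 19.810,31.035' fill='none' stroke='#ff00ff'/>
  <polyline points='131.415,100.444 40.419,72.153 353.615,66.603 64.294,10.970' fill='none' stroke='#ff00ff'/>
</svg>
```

; LightBurn 1.4.05
; GRBL device profile, absolute coords
G21
G90
G0 X216.439 Y91.304
M4 S769
G01 X270.942 Y41.227 F1095
G01 X19.810 Y85.587
G01 X216.439 Y91.304
M5
G0 X131.415 Y16.178
M4 S769
G01 X40.419 Y44.469 F1095
G01 X353.615 Y50.019
G01 X64.294 Y105.652
M5

Since the viewBox matches the mm dimensions, user units are millimetres directly. The only transform is the Y-flip y_m = 116.622 − y_svg.

Shape 1 is a closed polygon drawn with `<polygon>`. Its stroke #ff00ff means cut at S769, F1095. After flipping Y the toolpath is (216.439,91.304) → (270.942,41.227) → (19.810,85.587) → (216.439,91.304), returning to the start.

Shape 2 is a open polyline drawn with `<polyline>`. Its stroke #ff00ff means cut at S769, F1095. After flipping Y the toolpath is (131.415,16.178) → (40.419,44.469) → (353.615,50.019) → (64.294,105.652).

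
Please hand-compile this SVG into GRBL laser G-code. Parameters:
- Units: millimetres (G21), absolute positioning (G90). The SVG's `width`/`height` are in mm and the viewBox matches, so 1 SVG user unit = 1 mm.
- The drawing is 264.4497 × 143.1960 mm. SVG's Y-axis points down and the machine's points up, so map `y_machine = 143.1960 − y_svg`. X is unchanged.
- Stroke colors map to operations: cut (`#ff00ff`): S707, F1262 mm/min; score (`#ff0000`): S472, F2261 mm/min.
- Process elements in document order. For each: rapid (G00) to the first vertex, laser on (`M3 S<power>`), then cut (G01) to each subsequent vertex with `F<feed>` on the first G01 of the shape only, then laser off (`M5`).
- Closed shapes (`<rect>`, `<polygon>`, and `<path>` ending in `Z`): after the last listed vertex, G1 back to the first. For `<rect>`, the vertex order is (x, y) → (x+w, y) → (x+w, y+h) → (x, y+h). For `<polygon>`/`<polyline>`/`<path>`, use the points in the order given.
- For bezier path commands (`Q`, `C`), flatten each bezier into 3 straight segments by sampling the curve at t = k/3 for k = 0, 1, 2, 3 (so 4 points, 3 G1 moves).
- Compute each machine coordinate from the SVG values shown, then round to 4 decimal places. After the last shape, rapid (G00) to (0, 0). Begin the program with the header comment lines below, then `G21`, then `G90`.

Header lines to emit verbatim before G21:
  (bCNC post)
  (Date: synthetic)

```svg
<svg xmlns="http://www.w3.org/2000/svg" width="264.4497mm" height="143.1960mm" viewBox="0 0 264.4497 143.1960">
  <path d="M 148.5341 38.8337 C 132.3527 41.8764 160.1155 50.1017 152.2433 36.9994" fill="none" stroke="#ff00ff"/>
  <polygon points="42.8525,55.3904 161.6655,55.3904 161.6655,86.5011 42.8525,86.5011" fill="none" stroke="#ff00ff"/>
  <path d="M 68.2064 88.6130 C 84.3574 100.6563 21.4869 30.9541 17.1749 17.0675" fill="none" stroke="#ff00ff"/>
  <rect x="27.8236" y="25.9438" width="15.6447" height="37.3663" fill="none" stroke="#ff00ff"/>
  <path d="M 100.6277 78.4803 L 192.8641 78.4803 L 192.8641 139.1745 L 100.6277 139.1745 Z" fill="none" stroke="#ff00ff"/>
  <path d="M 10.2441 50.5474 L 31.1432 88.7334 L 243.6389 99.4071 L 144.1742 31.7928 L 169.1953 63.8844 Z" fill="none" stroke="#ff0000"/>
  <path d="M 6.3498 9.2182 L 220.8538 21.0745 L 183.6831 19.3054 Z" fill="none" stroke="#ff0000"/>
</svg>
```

(bCNC post)
(Date: synthetic)
G21
G90
G00 X148.5341 Y104.3623
M3 S707
G01 X144.0534 Y100.5739 F1262
G01 X151.1845 Y99.2216
G01 X152.2433 Y106.1966
M5
G00 X42.8525 Y87.8056
M3 S707
G01 X161.6655 Y87.8056 F1262
G01 X161.6655 Y56.6949
G01 X42.8525 Y56.6949
G01 X42.8525 Y87.8056
M5
G00 X68.2064 Y54.5830
M3 S707
G01 X63.1125 Y64.6933 F1262
G01 X35.9108 Y98.7316
G01 X17.1749 Y126.1285
M5
G00 X27.8236 Y117.2522
M3 S707
G01 X43.4683 Y117.2522 F1262
G01 X43.4683 Y79.8859
G01 X27.8236 Y79.8859
G01 X27.8236 Y117.2522
M5
G00 X100.6277 Y64.7157
M3 S707
G01 X192.8641 Y64.7157 F1262
G01 X192.8641 Y4.0215
G01 X100.6277 Y4.0215
G01 X100.6277 Y64.7157
M5
G00 X10.2441 Y92.6486
M3 S472
G01 X31.1432 Y54.4626 F2261
G01 X243.6389 Y43.7889
G01 X144.1742 Y111.4032
G01 X169.1953 Y79.3116
G01 X10.2441 Y92.6486
M5
G00 X6.3498 Y133.9778
M3 S472
G01 X220.8538 Y122.1215 F2261
G01 X183.6831 Y123.8906
G01 X6.3498 Y133.9778
M5
G00 X0.0000 Y0.0000

1 u = 1 mm; y_m = 143.1960 − y.

[1] `<path>` cubic bezier, #ff00ff→cut S707 F1262: (148.5341,104.3623) → (144.0534,100.5739) → (151.1845,99.2216) → (152.2433,106.1966)

[2] `<polygon>` rectangle, #ff00ff→cut S707 F1262: (42.8525,87.8056) → (161.6655,87.8056) → (161.6655,56.6949) → (42.8525,56.6949) → (42.8525,87.8056) (closed)

[3] `<path>` cubic bezier, #ff00ff→cut S707 F1262: (68.2064,54.5830) → (63.1125,64.6933) → (35.9108,98.7316) → (17.1749,126.1285)

[4] `<rect>` rectangle, #ff00ff→cut S707 F1262: (27.8236,117.2522) → (43.4683,117.2522) → (43.4683,79.8859) → (27.8236,79.8859) → (27.8236,117.2522) (closed)

[5] `<path>` rectangle, #ff00ff→cut S707 F1262: (100.6277,64.7157) → (192.8641,64.7157) → (192.8641,4.0215) → (100.6277,4.0215) → (100.6277,64.7157) (closed)

[6] `<path>` closed polygon, #ff0000→score S472 F2261: (10.2441,92.6486) → (31.1432,54.4626) → (243.6389,43.7889) → (144.1742,111.4032) → (169.1953,79.3116) → (10.2441,92.6486) (closed)

[7] `<path>` closed polygon, #ff0000→score S472 F2261: (6.3498,133.9778) → (220.8538,122.1215) → (183.6831,123.8906) → (6.3498,133.9778) (closed)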